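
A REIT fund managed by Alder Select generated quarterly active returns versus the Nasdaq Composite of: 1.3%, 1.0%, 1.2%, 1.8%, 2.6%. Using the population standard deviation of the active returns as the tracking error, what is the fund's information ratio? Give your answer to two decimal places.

r̄ = (1.3 + 1 + 1.2 + 1.8 + 2.6) / 5 = 7.90 / 5 = 1.5800%
Σ(r − r̄)² = (1.3 − 1.5800)² + (1 − 1.5800)² + … = 1.6480
population σ = √(1.6480 / 5) = √0.3296 = 0.5741%
IR = r̄ / tracking error = 1.5800 / 0.5741 = 2.7521

2.75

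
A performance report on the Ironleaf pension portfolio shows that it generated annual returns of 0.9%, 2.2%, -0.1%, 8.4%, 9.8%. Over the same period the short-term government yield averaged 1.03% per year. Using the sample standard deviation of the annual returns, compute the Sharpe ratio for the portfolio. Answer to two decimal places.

0.71

r̄ = (0.9 + 2.2 − 0.1 + 8.4 + 9.8) / 5 = 4.2400%
Σ(r − r̄)² = (0.9 − 4.2400)² + (2.2 − 4.2400)² + (-0.1 − 4.2400)² + … = 82.3720
σ = √[82.3720 / 4] = 4.5380%
Sharpe = (r̄ − rf) / σ = (4.2400 − 1.03) / 4.5380 = 3.2100 / 4.5380 = 0.7074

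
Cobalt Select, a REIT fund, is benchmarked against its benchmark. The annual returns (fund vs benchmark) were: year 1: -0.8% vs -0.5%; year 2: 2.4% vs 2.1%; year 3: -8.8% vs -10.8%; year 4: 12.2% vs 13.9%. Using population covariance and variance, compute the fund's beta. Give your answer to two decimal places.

0.86

r̄p = 1.2500%,  r̄m = 1.1750%
Cov = Σ(rp − r̄p)(rm − r̄m) / 4 = 66.0463
Var(rm) = Σ(rm − r̄m)² / 4 = 77.2469
β = Cov / Var = 66.0463 / 77.2469 = 0.8550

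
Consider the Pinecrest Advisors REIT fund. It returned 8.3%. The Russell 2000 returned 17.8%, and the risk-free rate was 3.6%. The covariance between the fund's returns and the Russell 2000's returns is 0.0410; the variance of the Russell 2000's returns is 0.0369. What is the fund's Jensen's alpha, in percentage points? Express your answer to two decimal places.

β = Cov / Var = 0.0410 / 0.0369 = 1.1111
E[R] = Rf + β(Rm − Rf) = 3.6% + 1.1111 × (17.8% − 3.6%) = 19.3776%
α = Rp − E[R] = 8.3% − 19.3776% = -11.0776

-11.08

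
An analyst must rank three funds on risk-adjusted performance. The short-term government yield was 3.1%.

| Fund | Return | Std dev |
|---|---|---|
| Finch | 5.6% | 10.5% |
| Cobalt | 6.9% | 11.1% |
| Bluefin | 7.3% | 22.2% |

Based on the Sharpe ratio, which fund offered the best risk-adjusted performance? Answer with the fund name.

Finch: Sharpe ratio = (5.6% − 3.1%) / 10.5% = 0.238
Cobalt: Sharpe ratio = (6.9% − 3.1%) / 11.1% = 0.342
Bluefin: Sharpe ratio = (7.3% − 3.1%) / 22.2% = 0.189
Highest: Cobalt (0.342).

Cobalt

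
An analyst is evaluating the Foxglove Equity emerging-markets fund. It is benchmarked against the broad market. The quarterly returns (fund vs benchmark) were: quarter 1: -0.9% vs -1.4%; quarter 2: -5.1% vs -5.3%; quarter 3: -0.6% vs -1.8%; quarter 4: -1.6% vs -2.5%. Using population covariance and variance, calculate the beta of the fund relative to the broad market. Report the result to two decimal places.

1.16

r̄p = -2.0500%,  r̄m = -2.7500%
Cov = Σ(rp − r̄p)(rm − r̄m) / 4 = 2.7050
Var(rm) = Σ(rm − r̄m)² / 4 = 2.3225
β = Cov / Var = 2.7050 / 2.3225 = 1.1647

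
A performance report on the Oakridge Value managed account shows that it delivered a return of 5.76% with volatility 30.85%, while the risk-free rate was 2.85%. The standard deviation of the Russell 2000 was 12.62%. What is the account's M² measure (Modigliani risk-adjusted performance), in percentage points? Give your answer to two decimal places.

Sharpe = (Rp − Rf) / σp = (5.76% − 2.85%) / 30.85% = 0.0943
M² = Rf + Sharpe × σm = 2.85% + 0.0943 × 12.62% = 4.0401%

4.04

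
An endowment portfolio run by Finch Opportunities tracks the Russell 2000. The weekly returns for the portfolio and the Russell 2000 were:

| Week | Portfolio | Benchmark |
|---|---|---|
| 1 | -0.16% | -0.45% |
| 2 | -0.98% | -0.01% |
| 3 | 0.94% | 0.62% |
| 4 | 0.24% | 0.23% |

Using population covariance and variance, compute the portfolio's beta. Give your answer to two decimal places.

1.19

r̄p = 0.0100%,  r̄m = 0.0975%
Cov = Σ(rp − r̄p)(rm − r̄m) / 4 = 0.1790
Var(rm) = Σ(rm − r̄m)² / 4 = 0.1505
β = Cov / Var = 0.1790 / 0.1505 = 1.1894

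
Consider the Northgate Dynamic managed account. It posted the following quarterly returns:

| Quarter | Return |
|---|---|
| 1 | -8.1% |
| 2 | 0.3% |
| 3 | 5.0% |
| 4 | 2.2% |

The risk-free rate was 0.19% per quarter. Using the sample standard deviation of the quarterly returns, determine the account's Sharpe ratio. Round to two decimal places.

-0.06

Mean return r̄ = -0.60 / 4 = -0.1500%
Σ(r − r̄)² = 95.4500; sample σ = √(95.4500/3) = 5.6406%
Sharpe = (r̄ − rf) / σ = (-0.1500 − 0.19) / 5.6406 = -0.3400 / 5.6406 = -0.0603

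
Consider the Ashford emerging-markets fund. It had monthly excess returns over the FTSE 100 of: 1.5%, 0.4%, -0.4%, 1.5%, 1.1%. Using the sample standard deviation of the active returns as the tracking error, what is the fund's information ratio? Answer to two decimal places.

1.00

r̄ = (1.5 + 0.4 − 0.4 + 1.5 + 1.1) / 5 = 0.8200%
Σ(r − r̄)² = (1.5 − 0.8200)² + (0.4 − 0.8200)² + … = 2.6680
sample σ = √(2.6680 / 4) = √0.6670 = 0.8167%
IR = r̄ / tracking error = 0.8200 / 0.8167 = 1.0040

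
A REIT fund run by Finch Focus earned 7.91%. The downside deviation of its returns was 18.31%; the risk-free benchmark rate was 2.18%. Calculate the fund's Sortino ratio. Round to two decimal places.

Sortino = (Rp − Rf) / σd = (7.91% − 2.18%) / 18.31% = 5.73% / 18.31% = 0.3129

0.31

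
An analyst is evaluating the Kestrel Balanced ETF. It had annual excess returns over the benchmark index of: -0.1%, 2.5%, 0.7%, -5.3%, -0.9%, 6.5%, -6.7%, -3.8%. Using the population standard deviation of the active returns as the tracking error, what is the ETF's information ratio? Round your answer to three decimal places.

-0.219

r̄ = (-0.1 + 2.5 + 0.7 − 5.3 − 0.9 + 6.5 − 6.7 − 3.8) / 8 = -7.10 / 8 = -0.8875%
Population σ = √[Σ(r − r̄)² / 8] = √[130.9288 / 8] = √16.3661 = 4.0455%
IR = r̄ / tracking error = -0.8875 / 4.0455 = -0.2194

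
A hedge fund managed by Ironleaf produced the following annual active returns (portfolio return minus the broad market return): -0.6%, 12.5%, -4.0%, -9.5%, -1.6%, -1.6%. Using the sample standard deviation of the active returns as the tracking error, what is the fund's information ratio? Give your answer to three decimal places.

Mean return r̄ = -4.80 / 6 = -0.8000%
Σ(r − r̄)² = (-0.6 − (-0.8000))² + (12.5 − (-0.8000))² + (-4 − (-0.8000))² + … = 264.1400
sample σ = √(264.1400 / 5) = √52.8280 = 7.2683%
IR = r̄ / tracking error = -0.8000 / 7.2683 = -0.1101

-0.110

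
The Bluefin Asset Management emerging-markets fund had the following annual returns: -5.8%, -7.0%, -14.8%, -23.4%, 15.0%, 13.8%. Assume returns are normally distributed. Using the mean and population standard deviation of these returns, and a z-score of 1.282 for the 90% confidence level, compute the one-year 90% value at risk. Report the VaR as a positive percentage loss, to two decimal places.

r̄ = (-5.8 − 7 − 14.8 − 23.4 + 15 + 13.8) / 6 = -3.7000%
Σ(r − r̄)² = (-5.8 − (-3.7000))² + (-7 − (-3.7000))² + (-14.8 − (-3.7000))² + … = 1182.5400
population σ = √(1182.5400 / 6) = √197.0900 = 14.0389%
VaR = −(r̄ − z·σ) = −(-3.7000 − 1.282 × 14.0389) = −(-21.6979) = 21.6979%

21.70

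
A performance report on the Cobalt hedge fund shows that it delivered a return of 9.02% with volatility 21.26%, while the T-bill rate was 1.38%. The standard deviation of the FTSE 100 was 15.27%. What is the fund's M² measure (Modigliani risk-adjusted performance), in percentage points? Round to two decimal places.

6.87

Sharpe = (Rp − Rf) / σp = (9.02% − 1.38%) / 21.26% = 0.3594
M² = Rf + Sharpe × σm = 1.38% + 0.3594 × 15.27% = 6.8680%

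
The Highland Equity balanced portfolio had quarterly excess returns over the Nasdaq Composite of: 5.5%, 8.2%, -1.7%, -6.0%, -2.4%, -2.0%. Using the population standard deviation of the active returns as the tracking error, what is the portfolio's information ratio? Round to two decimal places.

0.05

Mean return r̄ = 1.60 / 6 = 0.2667%
Population std dev = √[145.7133 / 6] = 4.9280%
IR = r̄ / tracking error = 0.2667 / 4.9280 = 0.0541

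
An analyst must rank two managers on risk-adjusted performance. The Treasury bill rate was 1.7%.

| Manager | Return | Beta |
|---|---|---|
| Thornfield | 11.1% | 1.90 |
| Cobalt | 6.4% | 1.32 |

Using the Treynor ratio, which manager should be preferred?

Thornfield: Treynor = (11.1% − 1.7%) / 1.90 = 4.947
Cobalt: Treynor = (6.4% − 1.7%) / 1.32 = 3.561
Highest: Thornfield (4.947).

Thornfield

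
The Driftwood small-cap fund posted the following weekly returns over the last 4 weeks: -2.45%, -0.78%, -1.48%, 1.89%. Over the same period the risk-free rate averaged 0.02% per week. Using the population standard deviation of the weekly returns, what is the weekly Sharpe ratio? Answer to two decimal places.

Mean return r̄ = -2.820 / 4 = -0.7050%
Σ(r − r̄)² = (-2.45 − (-0.7050))² + (-0.78 − (-0.7050))² + … = 10.3853
population σ = √(10.3853 / 4) = √2.5963 = 1.6113%
Sharpe = (r̄ − rf) / σ = (-0.7050 − 0.02) / 1.6113 = -0.7250 / 1.6113 = -0.4499

-0.45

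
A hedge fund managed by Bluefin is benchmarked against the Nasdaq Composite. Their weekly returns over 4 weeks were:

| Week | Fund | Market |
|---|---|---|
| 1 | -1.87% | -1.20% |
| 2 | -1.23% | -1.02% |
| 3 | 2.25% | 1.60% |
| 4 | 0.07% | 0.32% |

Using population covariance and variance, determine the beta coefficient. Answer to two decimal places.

1.38

r̄p = -0.1950%,  r̄m = -0.0750%
Cov = Σ(rp − r̄p)(rm − r̄m) / 4 = 1.7656
Var(rm) = Σ(rm − r̄m)² / 4 = 1.2801
β = Cov / Var = 1.7656 / 1.2801 = 1.3793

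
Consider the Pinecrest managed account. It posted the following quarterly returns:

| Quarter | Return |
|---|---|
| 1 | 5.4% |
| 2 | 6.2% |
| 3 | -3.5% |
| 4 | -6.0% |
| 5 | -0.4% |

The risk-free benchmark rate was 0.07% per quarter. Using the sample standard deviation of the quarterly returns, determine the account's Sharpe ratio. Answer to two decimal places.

0.05

r̄ = (5.4 + 6.2 − 3.5 − 6 − 0.4) / 5 = 0.3400%
Σ(r − r̄)² = 115.4320; sample σ = √(115.4320/4) = 5.3720%
Sharpe = (r̄ − rf) / σ = (0.3400 − 0.07) / 5.3720 = 0.2700 / 5.3720 = 0.0503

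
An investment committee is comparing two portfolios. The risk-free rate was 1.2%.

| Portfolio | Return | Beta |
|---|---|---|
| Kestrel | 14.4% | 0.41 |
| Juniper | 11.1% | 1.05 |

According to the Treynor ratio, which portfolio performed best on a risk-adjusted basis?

Kestrel: Treynor = (14.4% − 1.2%) / 0.41 = 32.195
Juniper: Treynor = (11.1% − 1.2%) / 1.05 = 9.429
Highest: Kestrel (32.195).

Kestrel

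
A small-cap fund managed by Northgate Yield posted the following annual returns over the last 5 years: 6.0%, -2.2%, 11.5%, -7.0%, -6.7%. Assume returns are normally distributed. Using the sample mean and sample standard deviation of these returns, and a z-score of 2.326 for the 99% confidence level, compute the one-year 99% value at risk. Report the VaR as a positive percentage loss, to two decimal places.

μ = (6 − 2.2 + 11.5 − 7 − 6.7) / 5 = 1.60 / 5 = 0.3200%
Σ(r − μ)² = (6 − 0.3200)² + (-2.2 − 0.3200)² + … = 266.4680
σ = √[266.4680 / 4] = 8.1619%
VaR = −(μ − z·σ) = −(0.3200 − 2.326 × 8.1619) = −(-18.6646) = 18.6646%

18.66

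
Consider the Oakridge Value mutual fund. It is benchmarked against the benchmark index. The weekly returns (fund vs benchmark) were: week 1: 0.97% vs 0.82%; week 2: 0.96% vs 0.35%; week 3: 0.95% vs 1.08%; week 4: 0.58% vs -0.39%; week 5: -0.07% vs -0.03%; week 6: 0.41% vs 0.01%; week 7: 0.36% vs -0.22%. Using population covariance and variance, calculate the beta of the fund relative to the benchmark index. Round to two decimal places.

0.50

r̄p = 0.5943%,  r̄m = 0.2314%
Cov = Σ(rp − r̄p)(rm − r̄m) / 7 = 0.1279
Var(rm) = Σ(rm − r̄m)² / 7 = 0.2554
β = Cov / Var = 0.1279 / 0.2554 = 0.5008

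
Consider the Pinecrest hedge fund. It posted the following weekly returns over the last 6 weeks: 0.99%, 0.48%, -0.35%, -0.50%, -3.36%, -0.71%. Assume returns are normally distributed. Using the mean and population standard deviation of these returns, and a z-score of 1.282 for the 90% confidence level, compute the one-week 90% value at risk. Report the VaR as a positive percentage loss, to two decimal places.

Mean return r̄ = -3.450 / 6 = -0.5750%
Population std dev = √[11.3930 / 6] = 1.3780%
VaR = −(r̄ − z·σ) = −(-0.5750 − 1.282 × 1.3780) = −(-2.3416) = 2.3416%

2.34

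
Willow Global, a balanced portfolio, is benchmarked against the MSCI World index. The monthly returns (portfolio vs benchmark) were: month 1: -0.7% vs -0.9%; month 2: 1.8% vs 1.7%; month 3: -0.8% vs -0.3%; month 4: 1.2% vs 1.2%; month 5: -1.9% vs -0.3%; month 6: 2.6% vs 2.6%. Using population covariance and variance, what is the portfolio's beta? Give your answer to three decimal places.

r̄p = 0.3667%,  r̄m = 0.6667%
Cov = Σ(rp − r̄p)(rm − r̄m) / 6 = 1.8722
Var(rm) = Σ(rm − r̄m)² / 6 = 1.5689
β = Cov / Var = 1.8722 / 1.5689 = 1.1933

1.193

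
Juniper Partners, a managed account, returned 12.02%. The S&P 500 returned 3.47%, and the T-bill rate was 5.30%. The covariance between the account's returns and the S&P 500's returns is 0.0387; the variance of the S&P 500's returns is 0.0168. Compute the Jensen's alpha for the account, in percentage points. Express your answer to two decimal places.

10.94

β = Cov / Var = 0.0387 / 0.0168 = 2.3036
E[R] = Rf + β(Rm − Rf) = 5.30% + 2.3036 × (3.47% − 5.30%) = 1.0844%
α = Rp − E[R] = 12.02% − 1.0844% = 10.9356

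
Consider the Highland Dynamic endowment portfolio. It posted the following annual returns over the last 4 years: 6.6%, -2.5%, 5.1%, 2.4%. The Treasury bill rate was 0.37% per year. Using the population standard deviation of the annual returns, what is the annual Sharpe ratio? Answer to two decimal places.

0.73

r̄ = (6.6 − 2.5 + 5.1 + 2.4) / 4 = 11.60 / 4 = 2.9000%
Σ(r − r̄)² = 47.9400; population σ = √(47.9400/4) = 3.4619%
Sharpe = (r̄ − rf) / σ = (2.9000 − 0.37) / 3.4619 = 2.5300 / 3.4619 = 0.7308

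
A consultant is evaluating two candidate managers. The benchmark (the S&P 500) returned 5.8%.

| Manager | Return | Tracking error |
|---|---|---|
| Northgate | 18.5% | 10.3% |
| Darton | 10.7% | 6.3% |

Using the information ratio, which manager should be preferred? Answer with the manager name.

Northgate

Northgate: IR = (18.5% − 5.8%) / 10.3% = 1.233
Darton: IR = (10.7% − 5.8%) / 6.3% = 0.778
Highest: Northgate (1.233).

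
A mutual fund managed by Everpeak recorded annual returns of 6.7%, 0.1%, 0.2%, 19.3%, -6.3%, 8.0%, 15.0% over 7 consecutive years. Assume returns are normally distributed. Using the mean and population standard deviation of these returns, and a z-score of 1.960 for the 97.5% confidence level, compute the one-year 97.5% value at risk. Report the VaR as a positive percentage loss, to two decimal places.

Mean return r̄ = 43.00 / 7 = 6.1429%
Population σ = √[Σ(r − r̄)² / 7] = √[481.9771 / 7] = √68.8539 = 8.2978%
VaR = −(r̄ − z·σ) = −(6.1429 − 1.960 × 8.2978) = −(-10.1208) = 10.1208%

10.12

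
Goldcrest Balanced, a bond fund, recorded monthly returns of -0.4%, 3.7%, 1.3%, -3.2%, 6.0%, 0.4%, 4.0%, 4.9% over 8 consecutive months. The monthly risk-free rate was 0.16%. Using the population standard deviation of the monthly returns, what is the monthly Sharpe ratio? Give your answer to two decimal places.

Mean return r̄ = 16.70 / 8 = 2.0875%
Σ(r − r̄)² = (-0.4 − 2.0875)² + (3.7 − 2.0875)² + … = 67.0888
population σ = √(67.0888 / 8) = √8.3861 = 2.8959%
Sharpe = (r̄ − rf) / σ = (2.0875 − 0.16) / 2.8959 = 1.9275 / 2.8959 = 0.6656

0.67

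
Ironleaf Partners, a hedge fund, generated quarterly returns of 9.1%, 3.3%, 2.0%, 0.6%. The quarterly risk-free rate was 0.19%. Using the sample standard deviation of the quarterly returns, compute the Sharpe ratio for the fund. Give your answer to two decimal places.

0.95

Mean return μ = 15.00 / 4 = 3.7500%
Sample std dev = √[41.8100 / 3] = 3.7332%
Sharpe = (μ − rf) / σ = (3.7500 − 0.19) / 3.7332 = 3.5600 / 3.7332 = 0.9536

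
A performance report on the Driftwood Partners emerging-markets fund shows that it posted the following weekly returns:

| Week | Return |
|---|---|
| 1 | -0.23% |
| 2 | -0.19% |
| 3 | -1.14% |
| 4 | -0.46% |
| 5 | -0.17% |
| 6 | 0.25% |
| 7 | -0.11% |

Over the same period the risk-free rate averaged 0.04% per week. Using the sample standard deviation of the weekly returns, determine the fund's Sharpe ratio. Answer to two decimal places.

-0.78

r̄ = (-0.23 − 0.19 − 1.14 − 0.46 − 0.17 + 0.25 − 0.11) / 7 = -2.050 / 7 = -0.2929%
Sample std dev = √[1.1033 / 6] = 0.4288%
Sharpe = (r̄ − rf) / σ = (-0.2929 − 0.04) / 0.4288 = -0.3329 / 0.4288 = -0.7764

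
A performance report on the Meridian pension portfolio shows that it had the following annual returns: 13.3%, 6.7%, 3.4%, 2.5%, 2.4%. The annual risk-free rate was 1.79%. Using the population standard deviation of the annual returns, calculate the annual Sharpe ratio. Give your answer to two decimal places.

Mean return μ = 28.30 / 5 = 5.6600%
Σ(r − μ)² = 85.1720; population σ = √(85.1720/5) = 4.1273%
Sharpe = (μ − rf) / σ = (5.6600 − 1.79) / 4.1273 = 3.8700 / 4.1273 = 0.9377

0.94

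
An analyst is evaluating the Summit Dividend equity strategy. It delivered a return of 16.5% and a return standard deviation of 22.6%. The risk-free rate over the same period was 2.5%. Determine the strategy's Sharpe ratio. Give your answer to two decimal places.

0.62

Sharpe = (Rp − Rf) / σp = (16.5% − 2.5%) / 22.6% = 14.00% / 22.6% = 0.6195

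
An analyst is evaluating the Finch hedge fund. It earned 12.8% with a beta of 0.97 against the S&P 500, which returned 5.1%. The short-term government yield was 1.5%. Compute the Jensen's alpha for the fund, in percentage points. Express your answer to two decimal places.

7.81

CAPM expected return = Rf + β(Rm − Rf) = 1.5% + 0.97 × (5.1% − 1.5%) = 1.5 + 0.97 × 3.60 = 4.9920%
Jensen's α = Rp − E[R] = 12.8% − 4.9920% = 7.8080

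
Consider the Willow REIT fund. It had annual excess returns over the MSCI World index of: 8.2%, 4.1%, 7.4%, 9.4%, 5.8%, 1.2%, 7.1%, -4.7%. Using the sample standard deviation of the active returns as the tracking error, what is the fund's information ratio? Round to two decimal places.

r̄ = (8.2 + 4.1 + 7.4 + 9.4 + 5.8 + 1.2 + 7.1 − 4.7) / 8 = 38.50 / 8 = 4.8125%
Σ(r − r̄)² = (8.2 − 4.8125)² + (4.1 − 4.8125)² + … = 149.4688
sample σ = √(149.4688 / 7) = √21.3527 = 4.6209%
IR = r̄ / tracking error = 4.8125 / 4.6209 = 1.0415

1.04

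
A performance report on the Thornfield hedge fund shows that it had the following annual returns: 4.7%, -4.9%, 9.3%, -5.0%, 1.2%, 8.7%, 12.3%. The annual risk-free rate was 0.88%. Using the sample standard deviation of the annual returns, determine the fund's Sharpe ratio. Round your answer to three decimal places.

0.416

r̄ = (4.7 − 4.9 + 9.3 − 5 + 1.2 + 8.7 + 12.3) / 7 = 26.30 / 7 = 3.7571%
Sample σ = √[Σ(r − r̄)² / 6] = √[287.1971 / 6] = √47.8662 = 6.9185%
Sharpe = (r̄ − rf) / σ = (3.7571 − 0.88) / 6.9185 = 2.8771 / 6.9185 = 0.4159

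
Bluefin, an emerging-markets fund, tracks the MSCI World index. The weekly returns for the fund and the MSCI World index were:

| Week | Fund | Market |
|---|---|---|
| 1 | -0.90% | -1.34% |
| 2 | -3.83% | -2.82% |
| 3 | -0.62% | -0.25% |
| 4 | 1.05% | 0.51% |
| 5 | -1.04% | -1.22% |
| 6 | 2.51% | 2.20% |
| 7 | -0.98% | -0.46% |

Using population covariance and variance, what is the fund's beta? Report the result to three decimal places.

1.208

r̄p = -0.5443%,  r̄m = -0.4829%
Cov = Σ(rp − r̄p)(rm − r̄m) / 7 = 2.5856
Var(rm) = Σ(rm − r̄m)² / 7 = 2.1398
β = Cov / Var = 2.5856 / 2.1398 = 1.2083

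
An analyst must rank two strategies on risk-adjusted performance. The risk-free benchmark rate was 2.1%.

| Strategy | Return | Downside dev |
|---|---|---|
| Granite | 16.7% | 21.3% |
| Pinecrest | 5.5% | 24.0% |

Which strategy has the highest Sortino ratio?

Granite

Granite: Sortino ratio = (16.7% − 2.1%) / 21.3% = 0.685
Pinecrest: Sortino ratio = (5.5% − 2.1%) / 24.0% = 0.142
Highest: Granite (0.685).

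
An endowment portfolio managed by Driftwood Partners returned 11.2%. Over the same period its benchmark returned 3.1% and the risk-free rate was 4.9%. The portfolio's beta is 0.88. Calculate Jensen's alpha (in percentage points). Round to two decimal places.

7.88

CAPM expected return = Rf + β(Rm − Rf) = 4.9% + 0.88 × (3.1% − 4.9%) = 4.9 + 0.88 × -1.80 = 3.3160%
Jensen's α = Rp − E[R] = 11.2% − 3.3160% = 7.8840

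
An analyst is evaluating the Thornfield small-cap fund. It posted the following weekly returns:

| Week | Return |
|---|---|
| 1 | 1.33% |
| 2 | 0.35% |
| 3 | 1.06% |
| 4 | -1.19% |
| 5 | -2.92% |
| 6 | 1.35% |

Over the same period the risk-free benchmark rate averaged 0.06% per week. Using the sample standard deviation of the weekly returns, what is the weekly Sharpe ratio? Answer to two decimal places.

μ = (1.33 + 0.35 + 1.06 − 1.19 − 2.92 + 1.35) / 6 = -0.0033%
Σ(r − μ)² = 14.7799; sample σ = √(14.7799/5) = 1.7193%
Sharpe = (μ − rf) / σ = (-0.0033 − 0.06) / 1.7193 = -0.0633 / 1.7193 = -0.0368

-0.04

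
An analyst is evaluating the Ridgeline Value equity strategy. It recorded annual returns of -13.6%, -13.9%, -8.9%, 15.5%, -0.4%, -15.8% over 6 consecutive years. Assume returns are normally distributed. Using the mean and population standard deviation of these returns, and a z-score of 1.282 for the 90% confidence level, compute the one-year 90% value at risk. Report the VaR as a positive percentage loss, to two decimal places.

20.21

μ = (-13.6 − 13.9 − 8.9 + 15.5 − 0.4 − 15.8) / 6 = -37.10 / 6 = -6.1833%
Population σ = √[Σ(r − μ)² / 6] = √[718.0283 / 6] = √119.6714 = 10.9394%
VaR = −(μ − z·σ) = −(-6.1833 − 1.282 × 10.9394) = −(-20.2076) = 20.2076%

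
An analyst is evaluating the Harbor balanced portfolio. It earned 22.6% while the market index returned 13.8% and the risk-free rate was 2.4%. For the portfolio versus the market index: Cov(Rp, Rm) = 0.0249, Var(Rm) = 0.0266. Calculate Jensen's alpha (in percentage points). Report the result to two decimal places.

β = Cov / Var = 0.0249 / 0.0266 = 0.9361
E[R] = Rf + β(Rm − Rf) = 2.4% + 0.9361 × (13.8% − 2.4%) = 13.0715%
α = Rp − E[R] = 22.6% − 13.0715% = 9.5285

9.53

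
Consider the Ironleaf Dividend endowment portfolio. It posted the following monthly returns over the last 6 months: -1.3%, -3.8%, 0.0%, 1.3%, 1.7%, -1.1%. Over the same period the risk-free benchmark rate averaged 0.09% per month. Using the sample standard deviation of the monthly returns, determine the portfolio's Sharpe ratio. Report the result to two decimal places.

-0.31

r̄ = (-1.3 − 3.8 + 0 + 1.3 + 1.7 − 1.1) / 6 = -0.5333%
Sample σ = √[Σ(r − r̄)² / 5] = √[20.2133 / 5] = √4.0427 = 2.0106%
Sharpe = (r̄ − rf) / σ = (-0.5333 − 0.09) / 2.0106 = -0.6233 / 2.0106 = -0.3100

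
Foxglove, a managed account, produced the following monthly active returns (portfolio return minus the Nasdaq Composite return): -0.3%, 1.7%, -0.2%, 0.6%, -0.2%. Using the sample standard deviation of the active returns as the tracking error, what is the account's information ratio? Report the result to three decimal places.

0.375

Mean return r̄ = 1.60 / 5 = 0.3200%
Sample σ = √[Σ(r − r̄)² / 4] = √[2.9080 / 4] = √0.7270 = 0.8526%
IR = r̄ / tracking error = 0.3200 / 0.8526 = 0.3753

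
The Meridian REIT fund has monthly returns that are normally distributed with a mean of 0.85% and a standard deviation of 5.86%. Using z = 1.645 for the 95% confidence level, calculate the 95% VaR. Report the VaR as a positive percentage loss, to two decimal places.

VaR (as % loss) = −(μ − z·σ) = −(0.85% − 1.645 × 5.86%) = −(-8.7897%) = 8.7897%

8.79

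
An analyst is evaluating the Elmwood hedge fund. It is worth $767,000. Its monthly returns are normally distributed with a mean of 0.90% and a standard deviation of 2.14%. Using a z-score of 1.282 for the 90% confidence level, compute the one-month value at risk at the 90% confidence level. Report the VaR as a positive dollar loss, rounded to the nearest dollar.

Return at the 90% tail: μ − z·σ = 0.90% − 1.282 × 2.14% = 0.9 − 2.74348 = -1.84348%
VaR = −(-1.84348%) × $767,000 = 1.84348% × $767,000 = $14,139

$14,139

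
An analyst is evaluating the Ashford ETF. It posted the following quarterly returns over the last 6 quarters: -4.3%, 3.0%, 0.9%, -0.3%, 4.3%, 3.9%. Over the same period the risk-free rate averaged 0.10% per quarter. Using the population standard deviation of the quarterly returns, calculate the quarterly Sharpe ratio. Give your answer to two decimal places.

0.39

μ = (-4.3 + 3 + 0.9 − 0.3 + 4.3 + 3.9) / 6 = 1.2500%
Σ(r − μ)² = 52.7150; population σ = √(52.7150/6) = 2.9641%
Sharpe = (μ − rf) / σ = (1.2500 − 0.1) / 2.9641 = 1.1500 / 2.9641 = 0.3880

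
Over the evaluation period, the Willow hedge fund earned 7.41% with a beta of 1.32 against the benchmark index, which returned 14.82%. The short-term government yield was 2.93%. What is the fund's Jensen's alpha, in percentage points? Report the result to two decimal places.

CAPM expected return = Rf + β(Rm − Rf) = 2.93% + 1.32 × (14.82% − 2.93%) = 2.93 + 1.32 × 11.89 = 18.6248%
Jensen's α = Rp − E[R] = 7.41% − 18.6248% = -11.2148

-11.21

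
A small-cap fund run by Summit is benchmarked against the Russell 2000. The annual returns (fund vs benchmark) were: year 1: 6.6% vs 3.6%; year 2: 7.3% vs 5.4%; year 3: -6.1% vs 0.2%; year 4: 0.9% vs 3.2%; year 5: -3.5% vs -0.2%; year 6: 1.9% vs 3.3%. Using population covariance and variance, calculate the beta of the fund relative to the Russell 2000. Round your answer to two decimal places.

2.30

r̄p = 1.1833%,  r̄m = 2.5833%
Cov = Σ(rp − r̄p)(rm − r̄m) / 6 = 8.9114
Var(rm) = Σ(rm − r̄m)² / 6 = 3.8814
β = Cov / Var = 8.9114 / 3.8814 = 2.2959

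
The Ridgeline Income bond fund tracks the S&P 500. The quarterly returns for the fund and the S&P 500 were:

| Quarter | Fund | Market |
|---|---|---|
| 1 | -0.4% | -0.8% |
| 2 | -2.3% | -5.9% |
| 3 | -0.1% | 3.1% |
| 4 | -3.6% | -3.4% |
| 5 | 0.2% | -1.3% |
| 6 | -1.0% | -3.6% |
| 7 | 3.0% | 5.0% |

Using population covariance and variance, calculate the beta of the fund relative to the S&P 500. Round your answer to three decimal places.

r̄p = -0.6000%,  r̄m = -0.9857%
Cov = Σ(rp − r̄p)(rm − r̄m) / 7 = 5.7171
Var(rm) = Σ(rm − r̄m)² / 7 = 12.7812
β = Cov / Var = 5.7171 / 12.7812 = 0.4473

0.447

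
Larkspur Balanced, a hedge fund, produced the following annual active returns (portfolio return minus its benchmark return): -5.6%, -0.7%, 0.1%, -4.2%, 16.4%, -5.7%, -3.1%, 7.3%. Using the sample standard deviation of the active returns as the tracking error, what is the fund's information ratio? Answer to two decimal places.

0.07

Mean return r̄ = 4.50 / 8 = 0.5625%
Sample σ = √[Σ(r − r̄)² / 7] = √[411.3188 / 7] = √58.7598 = 7.6655%
IR = r̄ / tracking error = 0.5625 / 7.6655 = 0.0734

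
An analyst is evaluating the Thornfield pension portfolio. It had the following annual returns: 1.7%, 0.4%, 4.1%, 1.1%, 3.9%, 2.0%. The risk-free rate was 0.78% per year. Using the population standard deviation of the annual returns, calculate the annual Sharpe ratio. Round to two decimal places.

1.04

r̄ = (1.7 + 0.4 + 4.1 + 1.1 + 3.9 + 2) / 6 = 2.2000%
Σ(r − r̄)² = 11.2400; population σ = √(11.2400/6) = 1.3687%
Sharpe = (r̄ − rf) / σ = (2.2000 − 0.78) / 1.3687 = 1.4200 / 1.3687 = 1.0375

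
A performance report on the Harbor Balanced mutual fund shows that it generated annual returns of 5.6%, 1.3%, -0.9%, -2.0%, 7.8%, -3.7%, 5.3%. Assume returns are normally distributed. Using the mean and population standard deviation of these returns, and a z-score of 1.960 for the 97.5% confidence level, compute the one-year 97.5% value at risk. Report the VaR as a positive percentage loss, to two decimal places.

r̄ = (5.6 + 1.3 − 0.9 − 2 + 7.8 − 3.7 + 5.3) / 7 = 13.40 / 7 = 1.9143%
Population std dev = √[114.8286 / 7] = 4.0502%
VaR = −(r̄ − z·σ) = −(1.9143 − 1.960 × 4.0502) = −(-6.0241) = 6.0241%

6.02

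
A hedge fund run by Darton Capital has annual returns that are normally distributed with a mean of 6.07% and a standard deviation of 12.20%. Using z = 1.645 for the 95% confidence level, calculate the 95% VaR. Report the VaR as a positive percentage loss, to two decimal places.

VaR (as % loss) = −(μ − z·σ) = −(6.07% − 1.645 × 12.20%) = −(-13.9990%) = 13.9990%

14.00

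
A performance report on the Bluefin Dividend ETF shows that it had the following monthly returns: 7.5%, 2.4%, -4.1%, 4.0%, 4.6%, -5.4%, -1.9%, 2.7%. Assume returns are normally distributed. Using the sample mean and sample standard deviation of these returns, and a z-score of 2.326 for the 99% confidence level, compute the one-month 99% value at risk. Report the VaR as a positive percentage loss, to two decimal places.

9.33

Mean return μ = 9.80 / 8 = 1.2250%
Σ(r − μ)² = (7.5 − 1.2250)² + (2.4 − 1.2250)² + (-4.1 − 1.2250)² + … = 144.0350
sample σ = √(144.0350 / 7) = √20.5764 = 4.5361%
VaR = −(μ − z·σ) = −(1.2250 − 2.326 × 4.5361) = −(-9.3260) = 9.3260%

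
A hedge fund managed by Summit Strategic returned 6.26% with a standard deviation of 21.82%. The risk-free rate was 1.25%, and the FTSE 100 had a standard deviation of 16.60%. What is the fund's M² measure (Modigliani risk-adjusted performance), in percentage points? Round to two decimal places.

5.06

Sharpe = (Rp − Rf) / σp = (6.26% − 1.25%) / 21.82% = 0.2296
M² = Rf + Sharpe × σm = 1.25% + 0.2296 × 16.60% = 5.0614%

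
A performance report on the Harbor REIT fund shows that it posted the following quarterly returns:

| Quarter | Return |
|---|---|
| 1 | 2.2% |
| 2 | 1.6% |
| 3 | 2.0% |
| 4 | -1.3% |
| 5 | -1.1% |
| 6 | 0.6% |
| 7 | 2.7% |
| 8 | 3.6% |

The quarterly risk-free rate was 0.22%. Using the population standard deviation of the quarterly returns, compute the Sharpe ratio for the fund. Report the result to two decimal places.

μ = (2.2 + 1.6 + 2 − 1.3 − 1.1 + 0.6 + 2.7 + 3.6) / 8 = 1.2875%
Population std dev = √[21.6488 / 8] = 1.6450%
Sharpe = (μ − rf) / σ = (1.2875 − 0.22) / 1.6450 = 1.0675 / 1.6450 = 0.6489

0.65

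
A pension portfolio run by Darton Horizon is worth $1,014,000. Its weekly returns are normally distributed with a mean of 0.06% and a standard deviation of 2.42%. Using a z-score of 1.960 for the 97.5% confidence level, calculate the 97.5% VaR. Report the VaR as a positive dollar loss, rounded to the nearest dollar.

Return at the 97.5% tail: μ − z·σ = 0.06% − 1.960 × 2.42% = 0.06 − 4.7432 = -4.6832%
VaR = −(-4.6832%) × $1,014,000 = 4.6832% × $1,014,000 = $47,488

$47,488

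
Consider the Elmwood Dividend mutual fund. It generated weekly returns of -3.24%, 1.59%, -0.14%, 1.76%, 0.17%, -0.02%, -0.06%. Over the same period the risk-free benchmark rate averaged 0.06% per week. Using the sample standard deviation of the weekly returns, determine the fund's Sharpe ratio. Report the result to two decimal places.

Mean return μ = 0.060 / 7 = 0.0086%
Sample σ = √[Σ(r − μ)² / 6] = √[16.1753 / 6] = √2.6959 = 1.6419%
Sharpe = (μ − rf) / σ = (0.0086 − 0.06) / 1.6419 = -0.0514 / 1.6419 = -0.0313

-0.03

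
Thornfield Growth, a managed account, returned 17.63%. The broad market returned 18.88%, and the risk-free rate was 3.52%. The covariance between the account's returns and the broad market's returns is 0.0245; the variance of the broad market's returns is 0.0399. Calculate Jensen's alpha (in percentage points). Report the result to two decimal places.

β = Cov / Var = 0.0245 / 0.0399 = 0.6140
E[R] = Rf + β(Rm − Rf) = 3.52% + 0.6140 × (18.88% − 3.52%) = 12.9510%
α = Rp − E[R] = 17.63% − 12.9510% = 4.6790

4.68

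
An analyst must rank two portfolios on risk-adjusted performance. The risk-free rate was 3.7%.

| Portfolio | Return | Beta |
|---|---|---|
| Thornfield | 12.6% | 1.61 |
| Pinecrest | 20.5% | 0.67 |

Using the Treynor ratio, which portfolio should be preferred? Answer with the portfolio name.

Pinecrest

Thornfield: Treynor = (12.6% − 3.7%) / 1.61 = 5.528
Pinecrest: Treynor = (20.5% − 3.7%) / 0.67 = 25.075
Highest: Pinecrest (25.075).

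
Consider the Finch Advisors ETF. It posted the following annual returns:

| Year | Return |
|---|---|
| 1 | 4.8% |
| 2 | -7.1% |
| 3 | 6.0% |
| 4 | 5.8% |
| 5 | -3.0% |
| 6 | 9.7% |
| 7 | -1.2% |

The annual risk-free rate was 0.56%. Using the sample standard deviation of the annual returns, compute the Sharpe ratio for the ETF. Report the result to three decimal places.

r̄ = (4.8 − 7.1 + 6 + 5.8 − 3 + 9.7 − 1.2) / 7 = 2.1429%
Sample std dev = √[215.4771 / 6] = 5.9927%
Sharpe = (r̄ − rf) / σ = (2.1429 − 0.56) / 5.9927 = 1.5829 / 5.9927 = 0.2641

0.264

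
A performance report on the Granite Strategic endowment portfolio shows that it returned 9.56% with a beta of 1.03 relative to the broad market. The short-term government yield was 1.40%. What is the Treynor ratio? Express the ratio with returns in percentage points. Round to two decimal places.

7.92

Treynor = (Rp − Rf) / β = (9.56% − 1.40%) / 1.03 = 8.16 / 1.03 = 7.9223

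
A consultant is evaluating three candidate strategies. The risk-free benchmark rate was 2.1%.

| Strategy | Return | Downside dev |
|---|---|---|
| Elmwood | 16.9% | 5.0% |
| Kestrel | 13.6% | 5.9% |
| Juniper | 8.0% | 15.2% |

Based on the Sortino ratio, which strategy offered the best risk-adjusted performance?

Elmwood

Elmwood: Sortino ratio = (16.9% − 2.1%) / 5.0% = 2.960
Kestrel: Sortino ratio = (13.6% − 2.1%) / 5.9% = 1.949
Juniper: Sortino ratio = (8.0% − 2.1%) / 15.2% = 0.388
Highest: Elmwood (2.960).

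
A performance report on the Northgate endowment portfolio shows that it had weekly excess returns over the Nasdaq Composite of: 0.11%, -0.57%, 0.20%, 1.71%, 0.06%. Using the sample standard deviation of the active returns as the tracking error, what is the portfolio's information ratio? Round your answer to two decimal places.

0.36

r̄ = (0.11 − 0.57 + 0.2 + 1.71 + 0.06) / 5 = 0.3020%
Σ(r − r̄)² = (0.11 − 0.3020)² + (-0.57 − 0.3020)² + … = 2.8487
σ = √[2.8487 / 4] = 0.8439%
IR = r̄ / tracking error = 0.3020 / 0.8439 = 0.3579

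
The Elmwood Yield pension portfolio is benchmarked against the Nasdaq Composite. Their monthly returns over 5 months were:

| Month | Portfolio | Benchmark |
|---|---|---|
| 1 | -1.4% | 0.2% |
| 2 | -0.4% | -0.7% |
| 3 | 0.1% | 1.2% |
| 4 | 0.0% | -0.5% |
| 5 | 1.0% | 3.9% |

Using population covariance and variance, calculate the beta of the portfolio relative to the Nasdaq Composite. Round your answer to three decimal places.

r̄p = -0.1400%,  r̄m = 0.8200%
Cov = Σ(rp − r̄p)(rm − r̄m) / 5 = 0.9188
Var(rm) = Σ(rm − r̄m)² / 5 = 2.8136
β = Cov / Var = 0.9188 / 2.8136 = 0.3266

0.327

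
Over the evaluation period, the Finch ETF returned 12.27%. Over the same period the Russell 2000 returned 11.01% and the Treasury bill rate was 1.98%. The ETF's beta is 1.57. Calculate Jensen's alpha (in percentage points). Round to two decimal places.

-3.89

CAPM expected return = Rf + β(Rm − Rf) = 1.98% + 1.57 × (11.01% − 1.98%) = 1.98 + 1.57 × 9.03 = 16.1571%
Jensen's α = Rp − E[R] = 12.27% − 16.1571% = -3.8871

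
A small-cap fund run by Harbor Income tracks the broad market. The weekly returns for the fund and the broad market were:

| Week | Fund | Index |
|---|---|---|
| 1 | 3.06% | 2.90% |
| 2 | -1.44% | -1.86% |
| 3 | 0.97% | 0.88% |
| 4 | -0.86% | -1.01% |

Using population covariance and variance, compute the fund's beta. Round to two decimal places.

0.96

r̄p = 0.4325%,  r̄m = 0.2275%
Cov = Σ(rp − r̄p)(rm − r̄m) / 4 = 3.2203
Var(rm) = Σ(rm − r̄m)² / 4 = 3.3643
β = Cov / Var = 3.2203 / 3.3643 = 0.9572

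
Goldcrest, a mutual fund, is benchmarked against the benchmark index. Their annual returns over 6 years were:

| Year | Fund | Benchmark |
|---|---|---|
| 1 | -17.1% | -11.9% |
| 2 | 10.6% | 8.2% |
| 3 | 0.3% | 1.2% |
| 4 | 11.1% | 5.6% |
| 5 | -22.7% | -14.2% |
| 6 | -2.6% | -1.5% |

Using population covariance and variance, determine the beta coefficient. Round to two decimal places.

1.52

r̄p = -3.4000%,  r̄m = -2.1000%
Cov = Σ(rp − r̄p)(rm − r̄m) / 6 = 106.0550
Var(rm) = Σ(rm − r̄m)² / 6 = 69.8467
β = Cov / Var = 106.0550 / 69.8467 = 1.5184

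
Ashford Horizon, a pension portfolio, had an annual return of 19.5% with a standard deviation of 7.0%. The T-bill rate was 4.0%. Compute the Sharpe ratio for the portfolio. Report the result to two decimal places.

Sharpe = (Rp − Rf) / σp = (19.5% − 4.0%) / 7.0% = 15.50% / 7.0% = 2.2143

2.21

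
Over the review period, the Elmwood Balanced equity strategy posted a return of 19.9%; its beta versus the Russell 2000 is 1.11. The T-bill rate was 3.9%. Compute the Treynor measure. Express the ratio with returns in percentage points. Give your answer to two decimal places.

14.41

Treynor = (Rp − Rf) / β = (19.9% − 3.9%) / 1.11 = 16.00 / 1.11 = 14.4144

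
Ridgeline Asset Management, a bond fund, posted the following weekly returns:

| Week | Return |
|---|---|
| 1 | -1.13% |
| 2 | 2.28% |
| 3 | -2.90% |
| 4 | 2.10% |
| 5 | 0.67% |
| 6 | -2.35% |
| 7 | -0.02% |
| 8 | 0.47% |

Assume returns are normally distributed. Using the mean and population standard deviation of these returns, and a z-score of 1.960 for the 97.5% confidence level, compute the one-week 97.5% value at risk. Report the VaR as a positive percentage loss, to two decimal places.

3.60

r̄ = (-1.13 + 2.28 − 2.9 + 2.1 + 0.67 − 2.35 − 0.02 + 0.47) / 8 = -0.880 / 8 = -0.1100%
Σ(r − r̄)² = (-1.13 − (-0.1100))² + (2.28 − (-0.1100))² + … = 25.3912
population σ = √(25.3912 / 8) = √3.1739 = 1.7815%
VaR = −(r̄ − z·σ) = −(-0.1100 − 1.960 × 1.7815) = −(-3.6017) = 3.6017%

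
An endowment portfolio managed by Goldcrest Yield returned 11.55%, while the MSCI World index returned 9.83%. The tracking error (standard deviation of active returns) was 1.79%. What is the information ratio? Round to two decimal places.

IR = (Rp − Rb) / TE = (11.55% − 9.83%) / 1.79% = 1.72% / 1.79% = 0.9609

0.96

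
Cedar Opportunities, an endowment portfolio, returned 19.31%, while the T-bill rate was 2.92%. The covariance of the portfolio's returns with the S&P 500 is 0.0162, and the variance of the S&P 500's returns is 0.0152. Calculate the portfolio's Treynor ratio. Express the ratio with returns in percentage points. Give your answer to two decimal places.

15.38

β = Cov / Var = 0.0162 / 0.0152 = 1.0658
Treynor = (Rp − Rf) / β = (19.31% − 2.92%) / 1.0658 = 16.39 / 1.0658 = 15.3781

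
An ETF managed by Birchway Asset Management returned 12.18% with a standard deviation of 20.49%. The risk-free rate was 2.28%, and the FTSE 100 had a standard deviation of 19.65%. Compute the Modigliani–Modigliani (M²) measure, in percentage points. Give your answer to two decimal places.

11.77

Sharpe = (Rp − Rf) / σp = (12.18% − 2.28%) / 20.49% = 0.4832
M² = Rf + Sharpe × σm = 2.28% + 0.4832 × 19.65% = 11.7749%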